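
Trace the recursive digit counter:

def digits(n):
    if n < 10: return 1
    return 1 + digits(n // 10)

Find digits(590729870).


digits(590729870) = 1 + digits(59072987)
digits(59072987) = 1 + digits(5907298)
digits(5907298) = 1 + digits(590729)
digits(590729) = 1 + digits(59072)
digits(59072) = 1 + digits(5907)
digits(5907) = 1 + digits(590)
digits(590) = 1 + digits(59)
digits(59) = 1 + digits(5)
digits(5) = 1  (base case: 5 < 10)
Unwinding: 1 + 1 + 1 + 1 + 1 + 1 + 1 + 1 + 1 = 9

9


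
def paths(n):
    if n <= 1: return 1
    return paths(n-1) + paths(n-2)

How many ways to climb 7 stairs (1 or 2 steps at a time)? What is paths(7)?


Building up from base cases:
paths(0) = 1
paths(1) = 1
paths(2) = paths(1) + paths(0) = 1 + 1 = 2
paths(3) = paths(2) + paths(1) = 2 + 1 = 3
paths(4) = paths(3) + paths(2) = 3 + 2 = 5
paths(5) = paths(4) + paths(3) = 5 + 3 = 8
paths(6) = paths(5) + paths(4) = 8 + 5 = 13
paths(7) = paths(6) + paths(5) = 13 + 8 = 21

21


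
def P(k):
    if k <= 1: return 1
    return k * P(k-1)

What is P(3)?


P(3)
= 3 * P(2)
= 3 * 2 * P(1)
= 3 * 2 * 1
= 6

6


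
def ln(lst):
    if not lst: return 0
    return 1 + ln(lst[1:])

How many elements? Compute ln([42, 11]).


ln([42, 11]) = 1 + ln([11])
ln([11]) = 1 + ln([])
ln([]) = 0  (base case)
Unwinding: 1 + 1 + 0 = 2

2


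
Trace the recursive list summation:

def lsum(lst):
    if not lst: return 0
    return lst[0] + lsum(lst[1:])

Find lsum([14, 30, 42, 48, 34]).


lsum([14, 30, 42, 48, 34]) = 14 + lsum([30, 42, 48, 34])
lsum([30, 42, 48, 34]) = 30 + lsum([42, 48, 34])
lsum([42, 48, 34]) = 42 + lsum([48, 34])
lsum([48, 34]) = 48 + lsum([34])
lsum([34]) = 34 + lsum([])
lsum([]) = 0  (base case)
Total: 14 + 30 + 42 + 48 + 34 + 0 = 168

168


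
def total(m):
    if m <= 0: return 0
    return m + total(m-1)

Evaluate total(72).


total(72)
= 72 + 71 + 70 + 69 + 68 + 67 + 66 + 65 + 64 + 63 + 62 + 61 + 60 + 59 + 58 + 57 + 56 + 55 + 54 + 53 + 52 + 51 + 50 + 49 + 48 + 47 + 46 + 45 + 44 + 43 + 42 + 41 + 40 + 39 + 38 + 37 + 36 + 35 + 34 + 33 + 32 + 31 + 30 + 29 + 28 + 27 + 26 + 25 + 24 + 23 + 22 + 21 + 20 + 19 + 18 + 17 + 16 + 15 + 14 + 13 + 12 + 11 + 10 + 9 + 8 + 7 + 6 + 5 + 4 + 3 + 2 + 1 + total(0)
= 72 + 71 + 70 + 69 + 68 + 67 + 66 + 65 + 64 + 63 + 62 + 61 + 60 + 59 + 58 + 57 + 56 + 55 + 54 + 53 + 52 + 51 + 50 + 49 + 48 + 47 + 46 + 45 + 44 + 43 + 42 + 41 + 40 + 39 + 38 + 37 + 36 + 35 + 34 + 33 + 32 + 31 + 30 + 29 + 28 + 27 + 26 + 25 + 24 + 23 + 22 + 21 + 20 + 19 + 18 + 17 + 16 + 15 + 14 + 13 + 12 + 11 + 10 + 9 + 8 + 7 + 6 + 5 + 4 + 3 + 2 + 1 + 0
= 2628

2628


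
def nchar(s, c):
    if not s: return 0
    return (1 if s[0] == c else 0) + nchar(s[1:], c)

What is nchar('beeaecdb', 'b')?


s[0]='b' == 'b' -> 1
s[0]='e' != 'b' -> 0
s[0]='e' != 'b' -> 0
s[0]='a' != 'b' -> 0
s[0]='e' != 'b' -> 0
s[0]='c' != 'b' -> 0
s[0]='d' != 'b' -> 0
s[0]='b' == 'b' -> 1
Sum: 1 + 0 + 0 + 0 + 0 + 0 + 0 + 1 = 2

2


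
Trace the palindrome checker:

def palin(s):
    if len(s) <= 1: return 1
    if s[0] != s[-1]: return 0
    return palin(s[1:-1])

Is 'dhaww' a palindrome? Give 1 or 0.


palin('dhaww'): s[0]='d' != s[-1]='w' -> return 0
Result: 0 (not a palindrome)

0


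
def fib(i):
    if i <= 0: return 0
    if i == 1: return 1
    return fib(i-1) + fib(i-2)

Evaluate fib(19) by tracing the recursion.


Computing fib(19) bottom-up:
fib(0) = 0
fib(1) = 1
fib(2) = fib(1) + fib(0) = 1 + 0 = 1
fib(3) = fib(2) + fib(1) = 1 + 1 = 2
fib(4) = fib(3) + fib(2) = 2 + 1 = 3
fib(5) = fib(4) + fib(3) = 3 + 2 = 5
fib(6) = fib(5) + fib(4) = 5 + 3 = 8
fib(7) = fib(6) + fib(5) = 8 + 5 = 13
fib(8) = fib(7) + fib(6) = 13 + 8 = 21
fib(9) = fib(8) + fib(7) = 21 + 13 = 34
fib(10) = fib(9) + fib(8) = 34 + 21 = 55
fib(11) = fib(10) + fib(9) = 55 + 34 = 89
fib(12) = fib(11) + fib(10) = 89 + 55 = 144
fib(13) = fib(12) + fib(11) = 144 + 89 = 233
fib(14) = fib(13) + fib(12) = 233 + 144 = 377
fib(15) = fib(14) + fib(13) = 377 + 233 = 610
fib(16) = fib(15) + fib(14) = 610 + 377 = 987
fib(17) = fib(16) + fib(15) = 987 + 610 = 1597
fib(18) = fib(17) + fib(16) = 1597 + 987 = 2584
fib(19) = fib(18) + fib(17) = 2584 + 1597 = 4181

4181


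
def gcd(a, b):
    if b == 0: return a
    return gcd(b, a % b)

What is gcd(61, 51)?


gcd(61, 51) = gcd(51, 10)
gcd(51, 10) = gcd(10, 1)
gcd(10, 1) = gcd(1, 0)
gcd(1, 0) = 1  (base case)

1


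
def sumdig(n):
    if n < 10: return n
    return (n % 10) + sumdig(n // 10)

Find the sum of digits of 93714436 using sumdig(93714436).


sumdig(93714436) = 6 + sumdig(9371443)
sumdig(9371443) = 3 + sumdig(937144)
sumdig(937144) = 4 + sumdig(93714)
sumdig(93714) = 4 + sumdig(9371)
sumdig(9371) = 1 + sumdig(937)
sumdig(937) = 7 + sumdig(93)
sumdig(93) = 3 + sumdig(9)
sumdig(9) = 9  (base case)
Total: 6 + 3 + 4 + 4 + 1 + 7 + 3 + 9 = 37

37


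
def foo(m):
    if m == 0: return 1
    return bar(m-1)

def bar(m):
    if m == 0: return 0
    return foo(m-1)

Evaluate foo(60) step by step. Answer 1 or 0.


foo(60) = bar(59)
bar(59) = foo(58)
foo(58) = bar(57)
bar(57) = foo(56)
foo(56) = bar(55)
bar(55) = foo(54)
foo(54) = bar(53)
bar(53) = foo(52)
foo(52) = bar(51)
bar(51) = foo(50)
foo(50) = bar(49)
bar(49) = foo(48)
foo(48) = bar(47)
bar(47) = foo(46)
foo(46) = bar(45)
bar(45) = foo(44)
foo(44) = bar(43)
bar(43) = foo(42)
foo(42) = bar(41)
bar(41) = foo(40)
foo(40) = bar(39)
bar(39) = foo(38)
foo(38) = bar(37)
bar(37) = foo(36)
foo(36) = bar(35)
bar(35) = foo(34)
foo(34) = bar(33)
bar(33) = foo(32)
foo(32) = bar(31)
bar(31) = foo(30)
foo(30) = bar(29)
bar(29) = foo(28)
foo(28) = bar(27)
bar(27) = foo(26)
foo(26) = bar(25)
bar(25) = foo(24)
foo(24) = bar(23)
bar(23) = foo(22)
foo(22) = bar(21)
bar(21) = foo(20)
foo(20) = bar(19)
bar(19) = foo(18)
foo(18) = bar(17)
bar(17) = foo(16)
foo(16) = bar(15)
bar(15) = foo(14)
foo(14) = bar(13)
bar(13) = foo(12)
foo(12) = bar(11)
bar(11) = foo(10)
foo(10) = bar(9)
bar(9) = foo(8)
foo(8) = bar(7)
bar(7) = foo(6)
foo(6) = bar(5)
bar(5) = foo(4)
foo(4) = bar(3)
bar(3) = foo(2)
foo(2) = bar(1)
bar(1) = foo(0)
foo(0) = 1  (base case)
Result: 1

1


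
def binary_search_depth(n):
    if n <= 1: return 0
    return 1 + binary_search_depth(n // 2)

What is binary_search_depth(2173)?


2173 / 2 = 1086
1086 / 2 = 543
543 / 2 = 271
271 / 2 = 135
135 / 2 = 67
67 / 2 = 33
33 / 2 = 16
16 / 2 = 8
8 / 2 = 4
4 / 2 = 2
2 / 2 = 1
Reached 1 after 11 halvings

11


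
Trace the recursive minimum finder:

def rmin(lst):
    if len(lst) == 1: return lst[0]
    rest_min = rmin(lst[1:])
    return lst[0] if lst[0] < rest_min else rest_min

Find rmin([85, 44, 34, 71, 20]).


rmin([85, 44, 34, 71, 20]): compare 85 with rmin([44, 34, 71, 20])
rmin([44, 34, 71, 20]): compare 44 with rmin([34, 71, 20])
rmin([34, 71, 20]): compare 34 with rmin([71, 20])
rmin([71, 20]): compare 71 with rmin([20])
rmin([20]) = 20  (base case)
Compare 71 with 20 -> 20
Compare 34 with 20 -> 20
Compare 44 with 20 -> 20
Compare 85 with 20 -> 20

20


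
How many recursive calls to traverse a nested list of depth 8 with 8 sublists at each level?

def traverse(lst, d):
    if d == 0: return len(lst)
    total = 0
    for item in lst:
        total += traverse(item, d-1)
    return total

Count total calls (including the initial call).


At depth 0 (root): 1 call
At depth 1: each of 1 parents calls traverse on 8 children = 8 calls
At depth 2: each of 8 parents calls traverse on 8 children = 64 calls
At depth 3: each of 64 parents calls traverse on 8 children = 512 calls
At depth 4: each of 512 parents calls traverse on 8 children = 4096 calls
At depth 5: each of 4096 parents calls traverse on 8 children = 32768 calls
At depth 6: each of 32768 parents calls traverse on 8 children = 262144 calls
At depth 7: each of 262144 parents calls traverse on 8 children = 2097152 calls
At depth 8: each of 2097152 parents calls traverse on 8 children = 16777216 calls
Total: 1 + 8 + 64 + 512 + 4096 + 32768 + 262144 + 2097152 + 16777216 = 19173961

19173961


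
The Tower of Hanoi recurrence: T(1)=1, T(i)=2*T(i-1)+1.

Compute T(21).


T(21) = 2 * T(20) + 1
T(20) = 2 * T(19) + 1
T(19) = 2 * T(18) + 1
T(18) = 2 * T(17) + 1
T(17) = 2 * T(16) + 1
T(16) = 2 * T(15) + 1
T(15) = 2 * T(14) + 1
T(14) = 2 * T(13) + 1
T(13) = 2 * T(12) + 1
T(12) = 2 * T(11) + 1
T(11) = 2 * T(10) + 1
T(10) = 2 * T(9) + 1
T(9) = 2 * T(8) + 1
T(8) = 2 * T(7) + 1
T(7) = 2 * T(6) + 1
T(6) = 2 * T(5) + 1
T(5) = 2 * T(4) + 1
T(4) = 2 * T(3) + 1
T(3) = 2 * T(2) + 1
T(2) = 2 * T(1) + 1
T(1) = 1  (base case)
T(2) = 2 * 1 + 1 = 3
T(3) = 2 * 3 + 1 = 7
T(4) = 2 * 7 + 1 = 15
T(5) = 2 * 15 + 1 = 31
T(6) = 2 * 31 + 1 = 63
T(7) = 2 * 63 + 1 = 127
T(8) = 2 * 127 + 1 = 255
T(9) = 2 * 255 + 1 = 511
T(10) = 2 * 511 + 1 = 1023
T(11) = 2 * 1023 + 1 = 2047
T(12) = 2 * 2047 + 1 = 4095
T(13) = 2 * 4095 + 1 = 8191
T(14) = 2 * 8191 + 1 = 16383
T(15) = 2 * 16383 + 1 = 32767
T(16) = 2 * 32767 + 1 = 65535
T(17) = 2 * 65535 + 1 = 131071
T(18) = 2 * 131071 + 1 = 262143
T(19) = 2 * 262143 + 1 = 524287
T(20) = 2 * 524287 + 1 = 1048575
T(21) = 2 * 1048575 + 1 = 2097151

2097151


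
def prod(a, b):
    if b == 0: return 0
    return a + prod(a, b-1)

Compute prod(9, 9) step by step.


prod(9, 9) = 9 + prod(9, 8)
prod(9, 8) = 9 + prod(9, 7)
prod(9, 7) = 9 + prod(9, 6)
prod(9, 6) = 9 + prod(9, 5)
prod(9, 5) = 9 + prod(9, 4)
prod(9, 4) = 9 + prod(9, 3)
prod(9, 3) = 9 + prod(9, 2)
prod(9, 2) = 9 + prod(9, 1)
prod(9, 1) = 9 + prod(9, 0)
prod(9, 0) = 0  (base case)
Total: 9 + 9 + 9 + 9 + 9 + 9 + 9 + 9 + 9 + 0 = 81

81


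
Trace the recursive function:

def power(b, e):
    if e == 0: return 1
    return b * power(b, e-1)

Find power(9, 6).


power(9, 6)
= 9 * power(9, 5)
= 9 * 9 * power(9, 4)
= 9 * 9 * 9 * power(9, 3)
= 9 * 9 * 9 * 9 * power(9, 2)
= 9 * 9 * 9 * 9 * 9 * power(9, 1)
= 9 * 9 * 9 * 9 * 9 * 9 * power(9, 0)
= 9 * 9 * 9 * 9 * 9 * 9 * 1
= 531441

531441


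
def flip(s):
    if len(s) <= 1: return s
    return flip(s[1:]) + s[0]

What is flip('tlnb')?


flip('tlnb') = flip('lnb') + 't'
flip('lnb') = flip('nb') + 'l'
flip('nb') = flip('b') + 'n'
flip('b') = 'b'  (base case)
Concatenating: 'b' + 'n' + 'l' + 't' = 'bnlt'

bnlt


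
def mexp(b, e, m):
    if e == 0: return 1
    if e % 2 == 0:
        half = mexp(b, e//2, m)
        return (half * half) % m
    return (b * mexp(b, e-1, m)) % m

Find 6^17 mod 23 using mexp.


mexp(6, 17, 23): e is odd, compute mexp(6, 16, 23)
  mexp(6, 16, 23): e is even, compute mexp(6, 8, 23)
    mexp(6, 8, 23): e is even, compute mexp(6, 4, 23)
      mexp(6, 4, 23): e is even, compute mexp(6, 2, 23)
        mexp(6, 2, 23): e is even, compute mexp(6, 1, 23)
          mexp(6, 1, 23): e is odd, compute mexp(6, 0, 23)
          mexp(6, 0, 23) = 1
          (6 * 1) % 23 = 6
        half=6, (6*6) % 23 = 13
      half=13, (13*13) % 23 = 8
    half=8, (8*8) % 23 = 18
  half=18, (18*18) % 23 = 2
(6 * 2) % 23 = 12

12


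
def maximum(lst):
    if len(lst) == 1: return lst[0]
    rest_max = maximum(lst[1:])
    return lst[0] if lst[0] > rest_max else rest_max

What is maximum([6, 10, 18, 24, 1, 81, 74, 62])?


maximum([6, 10, 18, 24, 1, 81, 74, 62]): compare 6 with maximum([10, 18, 24, 1, 81, 74, 62])
maximum([10, 18, 24, 1, 81, 74, 62]): compare 10 with maximum([18, 24, 1, 81, 74, 62])
maximum([18, 24, 1, 81, 74, 62]): compare 18 with maximum([24, 1, 81, 74, 62])
maximum([24, 1, 81, 74, 62]): compare 24 with maximum([1, 81, 74, 62])
maximum([1, 81, 74, 62]): compare 1 with maximum([81, 74, 62])
maximum([81, 74, 62]): compare 81 with maximum([74, 62])
maximum([74, 62]): compare 74 with maximum([62])
maximum([62]) = 62  (base case)
Compare 74 with 62 -> 74
Compare 81 with 74 -> 81
Compare 1 with 81 -> 81
Compare 24 with 81 -> 81
Compare 18 with 81 -> 81
Compare 10 with 81 -> 81
Compare 6 with 81 -> 81

81


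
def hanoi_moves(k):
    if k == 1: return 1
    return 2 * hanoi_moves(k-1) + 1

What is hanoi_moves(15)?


hanoi_moves(15) = 2 * hanoi_moves(14) + 1
hanoi_moves(14) = 2 * hanoi_moves(13) + 1
hanoi_moves(13) = 2 * hanoi_moves(12) + 1
hanoi_moves(12) = 2 * hanoi_moves(11) + 1
hanoi_moves(11) = 2 * hanoi_moves(10) + 1
hanoi_moves(10) = 2 * hanoi_moves(9) + 1
hanoi_moves(9) = 2 * hanoi_moves(8) + 1
hanoi_moves(8) = 2 * hanoi_moves(7) + 1
hanoi_moves(7) = 2 * hanoi_moves(6) + 1
hanoi_moves(6) = 2 * hanoi_moves(5) + 1
hanoi_moves(5) = 2 * hanoi_moves(4) + 1
hanoi_moves(4) = 2 * hanoi_moves(3) + 1
hanoi_moves(3) = 2 * hanoi_moves(2) + 1
hanoi_moves(2) = 2 * hanoi_moves(1) + 1
hanoi_moves(1) = 1  (base case)
hanoi_moves(2) = 2 * 1 + 1 = 3
hanoi_moves(3) = 2 * 3 + 1 = 7
hanoi_moves(4) = 2 * 7 + 1 = 15
hanoi_moves(5) = 2 * 15 + 1 = 31
hanoi_moves(6) = 2 * 31 + 1 = 63
hanoi_moves(7) = 2 * 63 + 1 = 127
hanoi_moves(8) = 2 * 127 + 1 = 255
hanoi_moves(9) = 2 * 255 + 1 = 511
hanoi_moves(10) = 2 * 511 + 1 = 1023
hanoi_moves(11) = 2 * 1023 + 1 = 2047
hanoi_moves(12) = 2 * 2047 + 1 = 4095
hanoi_moves(13) = 2 * 4095 + 1 = 8191
hanoi_moves(14) = 2 * 8191 + 1 = 16383
hanoi_moves(15) = 2 * 16383 + 1 = 32767

32767


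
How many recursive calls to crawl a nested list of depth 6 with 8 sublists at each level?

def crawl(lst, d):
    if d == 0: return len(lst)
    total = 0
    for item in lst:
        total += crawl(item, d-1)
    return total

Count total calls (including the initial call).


At depth 0 (root): 1 call
At depth 1: each of 1 parents calls crawl on 8 children = 8 calls
At depth 2: each of 8 parents calls crawl on 8 children = 64 calls
At depth 3: each of 64 parents calls crawl on 8 children = 512 calls
At depth 4: each of 512 parents calls crawl on 8 children = 4096 calls
At depth 5: each of 4096 parents calls crawl on 8 children = 32768 calls
At depth 6: each of 32768 parents calls crawl on 8 children = 262144 calls
Total: 1 + 8 + 64 + 512 + 4096 + 32768 + 262144 = 299593

299593


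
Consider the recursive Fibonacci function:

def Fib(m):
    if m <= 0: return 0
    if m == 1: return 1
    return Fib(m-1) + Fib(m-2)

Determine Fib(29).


Computing Fib(29) bottom-up:
Fib(0) = 0
Fib(1) = 1
Fib(2) = Fib(1) + Fib(0) = 1 + 0 = 1
Fib(3) = Fib(2) + Fib(1) = 1 + 1 = 2
Fib(4) = Fib(3) + Fib(2) = 2 + 1 = 3
Fib(5) = Fib(4) + Fib(3) = 3 + 2 = 5
Fib(6) = Fib(5) + Fib(4) = 5 + 3 = 8
Fib(7) = Fib(6) + Fib(5) = 8 + 5 = 13
Fib(8) = Fib(7) + Fib(6) = 13 + 8 = 21
Fib(9) = Fib(8) + Fib(7) = 21 + 13 = 34
Fib(10) = Fib(9) + Fib(8) = 34 + 21 = 55
Fib(11) = Fib(10) + Fib(9) = 55 + 34 = 89
Fib(12) = Fib(11) + Fib(10) = 89 + 55 = 144
Fib(13) = Fib(12) + Fib(11) = 144 + 89 = 233
Fib(14) = Fib(13) + Fib(12) = 233 + 144 = 377
Fib(15) = Fib(14) + Fib(13) = 377 + 233 = 610
Fib(16) = Fib(15) + Fib(14) = 610 + 377 = 987
Fib(17) = Fib(16) + Fib(15) = 987 + 610 = 1597
Fib(18) = Fib(17) + Fib(16) = 1597 + 987 = 2584
Fib(19) = Fib(18) + Fib(17) = 2584 + 1597 = 4181
Fib(20) = Fib(19) + Fib(18) = 4181 + 2584 = 6765
Fib(21) = Fib(20) + Fib(19) = 6765 + 4181 = 10946
Fib(22) = Fib(21) + Fib(20) = 10946 + 6765 = 17711
Fib(23) = Fib(22) + Fib(21) = 17711 + 10946 = 28657
Fib(24) = Fib(23) + Fib(22) = 28657 + 17711 = 46368
Fib(25) = Fib(24) + Fib(23) = 46368 + 28657 = 75025
Fib(26) = Fib(25) + Fib(24) = 75025 + 46368 = 121393
Fib(27) = Fib(26) + Fib(25) = 121393 + 75025 = 196418
Fib(28) = Fib(27) + Fib(26) = 196418 + 121393 = 317811
Fib(29) = Fib(28) + Fib(27) = 317811 + 196418 = 514229

514229


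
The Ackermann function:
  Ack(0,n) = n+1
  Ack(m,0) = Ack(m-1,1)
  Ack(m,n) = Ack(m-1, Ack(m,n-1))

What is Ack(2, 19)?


Ack(2, 19) = Ack(1, Ack(2, 18))
  Ack(2, 18) = Ack(1, Ack(2, 17))
    Ack(2, 17) = Ack(1, Ack(2, 16))
      Ack(2, 16) = Ack(1, Ack(2, 15))
        Ack(2, 15) = Ack(1, Ack(2, 14))
          Ack(2, 14) = Ack(1, Ack(2, 13))
          Ack(2, 13) = Ack(1, Ack(2, 12))
          Ack(2, 12) = Ack(1, Ack(2, 11))
          Ack(2, 11) = Ack(1, Ack(2, 10))
          Ack(2, 10) = Ack(1, Ack(2, 9))
          Ack(2, 9) = Ack(1, Ack(2, 8))
          Ack(2, 8) = Ack(1, Ack(2, 7))
          Ack(2, 7) = Ack(1, Ack(2, 6))
          Ack(2, 6) = Ack(1, Ack(2, 5))
          Ack(2, 5) = Ack(1, Ack(2, 4))
          Ack(2, 4) = Ack(1, Ack(2, 3))
          Ack(2, 3) = Ack(1, Ack(2, 2))
          Ack(2, 2) = Ack(1, Ack(2, 1))
          Ack(2, 1) = Ack(1, Ack(2, 0))
          Ack(2, 0) = Ack(1, 1)
          Ack(1, 1) = Ack(0, Ack(1, 0))
          Ack(1, 0) = Ack(0, 1)
          Ack(0, 1) = 2
            = Ack(0, 2)
          Ack(0, 2) = 3
... (trace truncated)
Result: Ack(2, 19) = 41

41


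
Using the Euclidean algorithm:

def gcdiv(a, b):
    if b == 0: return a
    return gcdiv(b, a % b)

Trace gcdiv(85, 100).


gcdiv(85, 100) = gcdiv(100, 85)
gcdiv(100, 85) = gcdiv(85, 15)
gcdiv(85, 15) = gcdiv(15, 10)
gcdiv(15, 10) = gcdiv(10, 5)
gcdiv(10, 5) = gcdiv(5, 0)
gcdiv(5, 0) = 5  (base case)

5


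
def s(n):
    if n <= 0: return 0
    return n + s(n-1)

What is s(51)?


s(51)
= 51 + 50 + 49 + 48 + 47 + 46 + 45 + 44 + 43 + 42 + 41 + 40 + 39 + 38 + 37 + 36 + 35 + 34 + 33 + 32 + 31 + 30 + 29 + 28 + 27 + 26 + 25 + 24 + 23 + 22 + 21 + 20 + 19 + 18 + 17 + 16 + 15 + 14 + 13 + 12 + 11 + 10 + 9 + 8 + 7 + 6 + 5 + 4 + 3 + 2 + 1 + s(0)
= 51 + 50 + 49 + 48 + 47 + 46 + 45 + 44 + 43 + 42 + 41 + 40 + 39 + 38 + 37 + 36 + 35 + 34 + 33 + 32 + 31 + 30 + 29 + 28 + 27 + 26 + 25 + 24 + 23 + 22 + 21 + 20 + 19 + 18 + 17 + 16 + 15 + 14 + 13 + 12 + 11 + 10 + 9 + 8 + 7 + 6 + 5 + 4 + 3 + 2 + 1 + 0
= 1326

1326


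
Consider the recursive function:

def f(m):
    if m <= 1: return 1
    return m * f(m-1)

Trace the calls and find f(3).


f(3)
= 3 * f(2)
= 3 * 2 * f(1)
= 3 * 2 * 1
= 6

6


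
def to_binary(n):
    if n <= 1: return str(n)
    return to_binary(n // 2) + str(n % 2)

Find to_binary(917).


to_binary(917) = to_binary(458) + '1'
to_binary(458) = to_binary(229) + '0'
to_binary(229) = to_binary(114) + '1'
to_binary(114) = to_binary(57) + '0'
to_binary(57) = to_binary(28) + '1'
to_binary(28) = to_binary(14) + '0'
to_binary(14) = to_binary(7) + '0'
to_binary(7) = to_binary(3) + '1'
to_binary(3) = to_binary(1) + '1'
to_binary(1) = '1'  (base case)
Concatenating: '1' + '1' + '1' + '0' + '0' + '1' + '0' + '1' + '0' + '1' = '1110010101'

1110010101


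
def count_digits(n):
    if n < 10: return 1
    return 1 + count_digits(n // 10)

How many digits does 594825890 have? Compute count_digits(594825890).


count_digits(594825890) = 1 + count_digits(59482589)
count_digits(59482589) = 1 + count_digits(5948258)
count_digits(5948258) = 1 + count_digits(594825)
count_digits(594825) = 1 + count_digits(59482)
count_digits(59482) = 1 + count_digits(5948)
count_digits(5948) = 1 + count_digits(594)
count_digits(594) = 1 + count_digits(59)
count_digits(59) = 1 + count_digits(5)
count_digits(5) = 1  (base case: 5 < 10)
Unwinding: 1 + 1 + 1 + 1 + 1 + 1 + 1 + 1 + 1 = 9

9


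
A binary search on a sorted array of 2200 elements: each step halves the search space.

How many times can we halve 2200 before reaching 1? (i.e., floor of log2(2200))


2200 / 2 = 1100
1100 / 2 = 550
550 / 2 = 275
275 / 2 = 137
137 / 2 = 68
68 / 2 = 34
34 / 2 = 17
17 / 2 = 8
8 / 2 = 4
4 / 2 = 2
2 / 2 = 1
Reached 1 after 11 halvings

11


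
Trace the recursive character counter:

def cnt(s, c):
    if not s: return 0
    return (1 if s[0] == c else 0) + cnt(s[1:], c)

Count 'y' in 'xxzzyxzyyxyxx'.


s[0]='x' != 'y' -> 0
s[0]='x' != 'y' -> 0
s[0]='z' != 'y' -> 0
s[0]='z' != 'y' -> 0
s[0]='y' == 'y' -> 1
s[0]='x' != 'y' -> 0
s[0]='z' != 'y' -> 0
s[0]='y' == 'y' -> 1
s[0]='y' == 'y' -> 1
s[0]='x' != 'y' -> 0
s[0]='y' == 'y' -> 1
s[0]='x' != 'y' -> 0
s[0]='x' != 'y' -> 0
Sum: 0 + 0 + 0 + 0 + 1 + 0 + 0 + 1 + 1 + 0 + 1 + 0 + 0 = 4

4


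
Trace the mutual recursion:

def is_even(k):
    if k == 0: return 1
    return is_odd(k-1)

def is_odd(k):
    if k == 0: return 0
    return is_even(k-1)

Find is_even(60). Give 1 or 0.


is_even(60) = is_odd(59)
is_odd(59) = is_even(58)
is_even(58) = is_odd(57)
is_odd(57) = is_even(56)
is_even(56) = is_odd(55)
is_odd(55) = is_even(54)
is_even(54) = is_odd(53)
is_odd(53) = is_even(52)
is_even(52) = is_odd(51)
is_odd(51) = is_even(50)
is_even(50) = is_odd(49)
is_odd(49) = is_even(48)
is_even(48) = is_odd(47)
is_odd(47) = is_even(46)
is_even(46) = is_odd(45)
is_odd(45) = is_even(44)
is_even(44) = is_odd(43)
is_odd(43) = is_even(42)
is_even(42) = is_odd(41)
is_odd(41) = is_even(40)
is_even(40) = is_odd(39)
is_odd(39) = is_even(38)
is_even(38) = is_odd(37)
is_odd(37) = is_even(36)
is_even(36) = is_odd(35)
is_odd(35) = is_even(34)
is_even(34) = is_odd(33)
is_odd(33) = is_even(32)
is_even(32) = is_odd(31)
is_odd(31) = is_even(30)
is_even(30) = is_odd(29)
is_odd(29) = is_even(28)
is_even(28) = is_odd(27)
is_odd(27) = is_even(26)
is_even(26) = is_odd(25)
is_odd(25) = is_even(24)
is_even(24) = is_odd(23)
is_odd(23) = is_even(22)
is_even(22) = is_odd(21)
is_odd(21) = is_even(20)
is_even(20) = is_odd(19)
is_odd(19) = is_even(18)
is_even(18) = is_odd(17)
is_odd(17) = is_even(16)
is_even(16) = is_odd(15)
is_odd(15) = is_even(14)
is_even(14) = is_odd(13)
is_odd(13) = is_even(12)
is_even(12) = is_odd(11)
is_odd(11) = is_even(10)
is_even(10) = is_odd(9)
is_odd(9) = is_even(8)
is_even(8) = is_odd(7)
is_odd(7) = is_even(6)
is_even(6) = is_odd(5)
is_odd(5) = is_even(4)
is_even(4) = is_odd(3)
is_odd(3) = is_even(2)
is_even(2) = is_odd(1)
is_odd(1) = is_even(0)
is_even(0) = 1  (base case)
Result: 1

1


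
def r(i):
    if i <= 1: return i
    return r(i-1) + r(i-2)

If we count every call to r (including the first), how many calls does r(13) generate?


Let C(n) = total calls for r(n)
C(0) = 1, C(1) = 1
C(2) = 1 + C(1) + C(0) = 1 + 1 + 1 = 3
C(3) = 1 + C(2) + C(1) = 1 + 3 + 1 = 5
C(4) = 1 + C(3) + C(2) = 1 + 5 + 3 = 9
C(5) = 1 + C(4) + C(3) = 1 + 9 + 5 = 15
C(6) = 1 + C(5) + C(4) = 1 + 15 + 9 = 25
C(7) = 1 + C(6) + C(5) = 1 + 25 + 15 = 41
C(8) = 1 + C(7) + C(6) = 1 + 41 + 25 = 67
C(9) = 1 + C(8) + C(7) = 1 + 67 + 41 = 109
C(10) = 1 + C(9) + C(8) = 1 + 109 + 67 = 177
C(11) = 1 + C(10) + C(9) = 1 + 177 + 109 = 287
C(12) = 1 + C(11) + C(10) = 1 + 287 + 177 = 465
C(13) = 1 + C(12) + C(11) = 1 + 465 + 287 = 753

753


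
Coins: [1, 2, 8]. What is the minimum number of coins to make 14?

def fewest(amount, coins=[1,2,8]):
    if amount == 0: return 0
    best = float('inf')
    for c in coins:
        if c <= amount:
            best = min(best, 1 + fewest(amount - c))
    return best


Building up with DP:
fewest(0) = 0
fewest(1) = min(1+fewest(0)=1+0=1) = 1
fewest(2) = min(1+fewest(1)=1+1=2, 1+fewest(0)=1+0=1) = 1
fewest(3) = min(1+fewest(2)=1+1=2, 1+fewest(1)=1+1=2) = 2
fewest(4) = min(1+fewest(3)=1+2=3, 1+fewest(2)=1+1=2) = 2
fewest(5) = min(1+fewest(4)=1+2=3, 1+fewest(3)=1+2=3) = 3
fewest(6) = min(1+fewest(5)=1+3=4, 1+fewest(4)=1+2=3) = 3
fewest(7) = min(1+fewest(6)=1+3=4, 1+fewest(5)=1+3=4) = 4
fewest(8) = min(1+fewest(7)=1+4=5, 1+fewest(6)=1+3=4, 1+fewest(0)=1+0=1) = 1
fewest(9) = min(1+fewest(8)=1+1=2, 1+fewest(7)=1+4=5, 1+fewest(1)=1+1=2) = 2
fewest(10) = min(1+fewest(9)=1+2=3, 1+fewest(8)=1+1=2, 1+fewest(2)=1+1=2) = 2
fewest(11) = min(1+fewest(10)=1+2=3, 1+fewest(9)=1+2=3, 1+fewest(3)=1+2=3) = 3
fewest(12) = min(1+fewest(11)=1+3=4, 1+fewest(10)=1+2=3, 1+fewest(4)=1+2=3) = 3
fewest(13) = min(1+fewest(12)=1+3=4, 1+fewest(11)=1+3=4, 1+fewest(5)=1+3=4) = 4
fewest(14) = min(1+fewest(13)=1+4=5, 1+fewest(12)=1+3=4, 1+fewest(6)=1+3=4) = 4

4


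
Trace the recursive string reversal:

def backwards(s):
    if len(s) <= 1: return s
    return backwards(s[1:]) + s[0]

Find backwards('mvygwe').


backwards('mvygwe') = backwards('vygwe') + 'm'
backwards('vygwe') = backwards('ygwe') + 'v'
backwards('ygwe') = backwards('gwe') + 'y'
backwards('gwe') = backwards('we') + 'g'
backwards('we') = backwards('e') + 'w'
backwards('e') = 'e'  (base case)
Concatenating: 'e' + 'w' + 'g' + 'y' + 'v' + 'm' = 'ewgyvm'

ewgyvm


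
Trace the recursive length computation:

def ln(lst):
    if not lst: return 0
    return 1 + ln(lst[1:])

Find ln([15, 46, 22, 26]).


ln([15, 46, 22, 26]) = 1 + ln([46, 22, 26])
ln([46, 22, 26]) = 1 + ln([22, 26])
ln([22, 26]) = 1 + ln([26])
ln([26]) = 1 + ln([])
ln([]) = 0  (base case)
Unwinding: 1 + 1 + 1 + 1 + 0 = 4

4


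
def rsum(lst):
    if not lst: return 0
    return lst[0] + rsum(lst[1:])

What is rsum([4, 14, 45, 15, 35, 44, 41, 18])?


rsum([4, 14, 45, 15, 35, 44, 41, 18]) = 4 + rsum([14, 45, 15, 35, 44, 41, 18])
rsum([14, 45, 15, 35, 44, 41, 18]) = 14 + rsum([45, 15, 35, 44, 41, 18])
rsum([45, 15, 35, 44, 41, 18]) = 45 + rsum([15, 35, 44, 41, 18])
rsum([15, 35, 44, 41, 18]) = 15 + rsum([35, 44, 41, 18])
rsum([35, 44, 41, 18]) = 35 + rsum([44, 41, 18])
rsum([44, 41, 18]) = 44 + rsum([41, 18])
rsum([41, 18]) = 41 + rsum([18])
rsum([18]) = 18 + rsum([])
rsum([]) = 0  (base case)
Total: 4 + 14 + 45 + 15 + 35 + 44 + 41 + 18 + 0 = 216

216


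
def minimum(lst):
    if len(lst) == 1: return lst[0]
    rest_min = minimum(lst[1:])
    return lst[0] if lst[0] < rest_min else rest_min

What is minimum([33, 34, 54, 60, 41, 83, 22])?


minimum([33, 34, 54, 60, 41, 83, 22]): compare 33 with minimum([34, 54, 60, 41, 83, 22])
minimum([34, 54, 60, 41, 83, 22]): compare 34 with minimum([54, 60, 41, 83, 22])
minimum([54, 60, 41, 83, 22]): compare 54 with minimum([60, 41, 83, 22])
minimum([60, 41, 83, 22]): compare 60 with minimum([41, 83, 22])
minimum([41, 83, 22]): compare 41 with minimum([83, 22])
minimum([83, 22]): compare 83 with minimum([22])
minimum([22]) = 22  (base case)
Compare 83 with 22 -> 22
Compare 41 with 22 -> 22
Compare 60 with 22 -> 22
Compare 54 with 22 -> 22
Compare 34 with 22 -> 22
Compare 33 with 22 -> 22

22


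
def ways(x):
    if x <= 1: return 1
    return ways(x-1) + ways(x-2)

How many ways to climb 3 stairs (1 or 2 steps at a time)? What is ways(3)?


Building up from base cases:
ways(0) = 1
ways(1) = 1
ways(2) = ways(1) + ways(0) = 1 + 1 = 2
ways(3) = ways(2) + ways(1) = 2 + 1 = 3

3


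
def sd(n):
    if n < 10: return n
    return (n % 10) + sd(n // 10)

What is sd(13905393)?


sd(13905393) = 3 + sd(1390539)
sd(1390539) = 9 + sd(139053)
sd(139053) = 3 + sd(13905)
sd(13905) = 5 + sd(1390)
sd(1390) = 0 + sd(139)
sd(139) = 9 + sd(13)
sd(13) = 3 + sd(1)
sd(1) = 1  (base case)
Total: 3 + 9 + 3 + 5 + 0 + 9 + 3 + 1 = 33

33


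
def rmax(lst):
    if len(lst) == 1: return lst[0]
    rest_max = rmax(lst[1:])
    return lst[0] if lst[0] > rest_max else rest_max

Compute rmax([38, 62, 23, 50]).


rmax([38, 62, 23, 50]): compare 38 with rmax([62, 23, 50])
rmax([62, 23, 50]): compare 62 with rmax([23, 50])
rmax([23, 50]): compare 23 with rmax([50])
rmax([50]) = 50  (base case)
Compare 23 with 50 -> 50
Compare 62 with 50 -> 62
Compare 38 with 62 -> 62

62


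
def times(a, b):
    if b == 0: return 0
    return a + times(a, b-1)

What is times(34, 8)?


times(34, 8) = 34 + times(34, 7)
times(34, 7) = 34 + times(34, 6)
times(34, 6) = 34 + times(34, 5)
times(34, 5) = 34 + times(34, 4)
times(34, 4) = 34 + times(34, 3)
times(34, 3) = 34 + times(34, 2)
times(34, 2) = 34 + times(34, 1)
times(34, 1) = 34 + times(34, 0)
times(34, 0) = 0  (base case)
Total: 34 + 34 + 34 + 34 + 34 + 34 + 34 + 34 + 0 = 272

272


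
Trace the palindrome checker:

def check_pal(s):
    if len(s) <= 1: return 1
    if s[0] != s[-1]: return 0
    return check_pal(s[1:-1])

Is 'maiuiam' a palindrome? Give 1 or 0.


check_pal('maiuiam'): s[0]='m' == s[-1]='m' -> check check_pal('aiuia')
check_pal('aiuia'): s[0]='a' == s[-1]='a' -> check check_pal('iui')
check_pal('iui'): s[0]='i' == s[-1]='i' -> check check_pal('u')
check_pal('u'): len <= 1 -> return 1  (base case)
Result: 1 (palindrome)

1


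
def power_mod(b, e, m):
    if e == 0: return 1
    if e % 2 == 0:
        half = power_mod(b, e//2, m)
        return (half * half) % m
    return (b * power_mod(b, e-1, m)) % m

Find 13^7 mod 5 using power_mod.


power_mod(13, 7, 5): e is odd, compute power_mod(13, 6, 5)
  power_mod(13, 6, 5): e is even, compute power_mod(13, 3, 5)
    power_mod(13, 3, 5): e is odd, compute power_mod(13, 2, 5)
      power_mod(13, 2, 5): e is even, compute power_mod(13, 1, 5)
        power_mod(13, 1, 5): e is odd, compute power_mod(13, 0, 5)
          power_mod(13, 0, 5) = 1
        (13 * 1) % 5 = 3
      half=3, (3*3) % 5 = 4
    (13 * 4) % 5 = 2
  half=2, (2*2) % 5 = 4
(13 * 4) % 5 = 2

2


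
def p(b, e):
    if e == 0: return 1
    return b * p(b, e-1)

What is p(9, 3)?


p(9, 3)
= 9 * p(9, 2)
= 9 * 9 * p(9, 1)
= 9 * 9 * 9 * p(9, 0)
= 9 * 9 * 9 * 1
= 729

729


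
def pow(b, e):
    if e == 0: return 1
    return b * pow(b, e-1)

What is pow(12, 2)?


pow(12, 2)
= 12 * pow(12, 1)
= 12 * 12 * pow(12, 0)
= 12 * 12 * 1
= 144

144


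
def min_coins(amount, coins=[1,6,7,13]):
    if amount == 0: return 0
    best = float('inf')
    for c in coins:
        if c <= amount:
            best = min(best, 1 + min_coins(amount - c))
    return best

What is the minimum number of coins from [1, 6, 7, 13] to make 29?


Building up with DP:
min_coins(0) = 0
min_coins(1) = min(1+min_coins(0)=1+0=1) = 1
min_coins(2) = min(1+min_coins(1)=1+1=2) = 2
min_coins(3) = min(1+min_coins(2)=1+2=3) = 3
min_coins(4) = min(1+min_coins(3)=1+3=4) = 4
min_coins(5) = min(1+min_coins(4)=1+4=5) = 5
min_coins(6) = min(1+min_coins(5)=1+5=6, 1+min_coins(0)=1+0=1) = 1
min_coins(7) = min(1+min_coins(6)=1+1=2, 1+min_coins(1)=1+1=2, 1+min_coins(0)=1+0=1) = 1
min_coins(8) = min(1+min_coins(7)=1+1=2, 1+min_coins(2)=1+2=3, 1+min_coins(1)=1+1=2) = 2
min_coins(9) = min(1+min_coins(8)=1+2=3, 1+min_coins(3)=1+3=4, 1+min_coins(2)=1+2=3) = 3
min_coins(10) = min(1+min_coins(9)=1+3=4, 1+min_coins(4)=1+4=5, 1+min_coins(3)=1+3=4) = 4
min_coins(11) = min(1+min_coins(10)=1+4=5, 1+min_coins(5)=1+5=6, 1+min_coins(4)=1+4=5) = 5
min_coins(12) = min(1+min_coins(11)=1+5=6, 1+min_coins(6)=1+1=2, 1+min_coins(5)=1+5=6) = 2
min_coins(13) = min(1+min_coins(12)=1+2=3, 1+min_coins(7)=1+1=2, 1+min_coins(6)=1+1=2, 1+min_coins(0)=1+0=1) = 1
min_coins(14) = min(1+min_coins(13)=1+1=2, 1+min_coins(8)=1+2=3, 1+min_coins(7)=1+1=2, 1+min_coins(1)=1+1=2) = 2
min_coins(15) = min(1+min_coins(14)=1+2=3, 1+min_coins(9)=1+3=4, 1+min_coins(8)=1+2=3, 1+min_coins(2)=1+2=3) = 3
min_coins(16) = min(1+min_coins(15)=1+3=4, 1+min_coins(10)=1+4=5, 1+min_coins(9)=1+3=4, 1+min_coins(3)=1+3=4) = 4
min_coins(17) = min(1+min_coins(16)=1+4=5, 1+min_coins(11)=1+5=6, 1+min_coins(10)=1+4=5, 1+min_coins(4)=1+4=5) = 5
min_coins(18) = min(1+min_coins(17)=1+5=6, 1+min_coins(12)=1+2=3, 1+min_coins(11)=1+5=6, 1+min_coins(5)=1+5=6) = 3
min_coins(19) = min(1+min_coins(18)=1+3=4, 1+min_coins(13)=1+1=2, 1+min_coins(12)=1+2=3, 1+min_coins(6)=1+1=2) = 2
min_coins(20) = min(1+min_coins(19)=1+2=3, 1+min_coins(14)=1+2=3, 1+min_coins(13)=1+1=2, 1+min_coins(7)=1+1=2) = 2
min_coins(21) = min(1+min_coins(20)=1+2=3, 1+min_coins(15)=1+3=4, 1+min_coins(14)=1+2=3, 1+min_coins(8)=1+2=3) = 3
min_coins(22) = min(1+min_coins(21)=1+3=4, 1+min_coins(16)=1+4=5, 1+min_coins(15)=1+3=4, 1+min_coins(9)=1+3=4) = 4
min_coins(23) = min(1+min_coins(22)=1+4=5, 1+min_coins(17)=1+5=6, 1+min_coins(16)=1+4=5, 1+min_coins(10)=1+4=5) = 5
min_coins(24) = min(1+min_coins(23)=1+5=6, 1+min_coins(18)=1+3=4, 1+min_coins(17)=1+5=6, 1+min_coins(11)=1+5=6) = 4
min_coins(25) = min(1+min_coins(24)=1+4=5, 1+min_coins(19)=1+2=3, 1+min_coins(18)=1+3=4, 1+min_coins(12)=1+2=3) = 3
min_coins(26) = min(1+min_coins(25)=1+3=4, 1+min_coins(20)=1+2=3, 1+min_coins(19)=1+2=3, 1+min_coins(13)=1+1=2) = 2
min_coins(27) = min(1+min_coins(26)=1+2=3, 1+min_coins(21)=1+3=4, 1+min_coins(20)=1+2=3, 1+min_coins(14)=1+2=3) = 3
min_coins(28) = min(1+min_coins(27)=1+3=4, 1+min_coins(22)=1+4=5, 1+min_coins(21)=1+3=4, 1+min_coins(15)=1+3=4) = 4
min_coins(29) = min(1+min_coins(28)=1+4=5, 1+min_coins(23)=1+5=6, 1+min_coins(22)=1+4=5, 1+min_coins(16)=1+4=5) = 5

5


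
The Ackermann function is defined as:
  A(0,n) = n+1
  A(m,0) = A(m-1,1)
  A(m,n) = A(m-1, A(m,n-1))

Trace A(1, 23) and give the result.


A(1, 23) = A(0, A(1, 22))
  A(1, 22) = A(0, A(1, 21))
    A(1, 21) = A(0, A(1, 20))
      A(1, 20) = A(0, A(1, 19))
        A(1, 19) = A(0, A(1, 18))
          A(1, 18) = A(0, A(1, 17))
          A(1, 17) = A(0, A(1, 16))
          A(1, 16) = A(0, A(1, 15))
          A(1, 15) = A(0, A(1, 14))
          A(1, 14) = A(0, A(1, 13))
          A(1, 13) = A(0, A(1, 12))
          A(1, 12) = A(0, A(1, 11))
          A(1, 11) = A(0, A(1, 10))
          A(1, 10) = A(0, A(1, 9))
          A(1, 9) = A(0, A(1, 8))
          A(1, 8) = A(0, A(1, 7))
          A(1, 7) = A(0, A(1, 6))
          A(1, 6) = A(0, A(1, 5))
          A(1, 5) = A(0, A(1, 4))
          A(1, 4) = A(0, A(1, 3))
          A(1, 3) = A(0, A(1, 2))
          A(1, 2) = A(0, A(1, 1))
          A(1, 1) = A(0, A(1, 0))
          A(1, 0) = A(0, 1)
          A(0, 1) = 2
... (trace truncated)
Result: A(1, 23) = 25

25


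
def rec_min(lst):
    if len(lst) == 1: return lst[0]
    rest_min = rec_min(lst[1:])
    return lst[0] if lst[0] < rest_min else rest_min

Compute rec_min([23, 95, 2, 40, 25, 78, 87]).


rec_min([23, 95, 2, 40, 25, 78, 87]): compare 23 with rec_min([95, 2, 40, 25, 78, 87])
rec_min([95, 2, 40, 25, 78, 87]): compare 95 with rec_min([2, 40, 25, 78, 87])
rec_min([2, 40, 25, 78, 87]): compare 2 with rec_min([40, 25, 78, 87])
rec_min([40, 25, 78, 87]): compare 40 with rec_min([25, 78, 87])
rec_min([25, 78, 87]): compare 25 with rec_min([78, 87])
rec_min([78, 87]): compare 78 with rec_min([87])
rec_min([87]) = 87  (base case)
Compare 78 with 87 -> 78
Compare 25 with 78 -> 25
Compare 40 with 25 -> 25
Compare 2 with 25 -> 2
Compare 95 with 2 -> 2
Compare 23 with 2 -> 2

2


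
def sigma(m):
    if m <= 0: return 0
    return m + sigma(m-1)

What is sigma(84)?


sigma(84)
= 84 + 83 + 82 + 81 + 80 + 79 + 78 + 77 + 76 + 75 + 74 + 73 + 72 + 71 + 70 + 69 + 68 + 67 + 66 + 65 + 64 + 63 + 62 + 61 + 60 + 59 + 58 + 57 + 56 + 55 + 54 + 53 + 52 + 51 + 50 + 49 + 48 + 47 + 46 + 45 + 44 + 43 + 42 + 41 + 40 + 39 + 38 + 37 + 36 + 35 + 34 + 33 + 32 + 31 + 30 + 29 + 28 + 27 + 26 + 25 + 24 + 23 + 22 + 21 + 20 + 19 + 18 + 17 + 16 + 15 + 14 + 13 + 12 + 11 + 10 + 9 + 8 + 7 + 6 + 5 + 4 + 3 + 2 + 1 + sigma(0)
= 84 + 83 + 82 + 81 + 80 + 79 + 78 + 77 + 76 + 75 + 74 + 73 + 72 + 71 + 70 + 69 + 68 + 67 + 66 + 65 + 64 + 63 + 62 + 61 + 60 + 59 + 58 + 57 + 56 + 55 + 54 + 53 + 52 + 51 + 50 + 49 + 48 + 47 + 46 + 45 + 44 + 43 + 42 + 41 + 40 + 39 + 38 + 37 + 36 + 35 + 34 + 33 + 32 + 31 + 30 + 29 + 28 + 27 + 26 + 25 + 24 + 23 + 22 + 21 + 20 + 19 + 18 + 17 + 16 + 15 + 14 + 13 + 12 + 11 + 10 + 9 + 8 + 7 + 6 + 5 + 4 + 3 + 2 + 1 + 0
= 3570

3570


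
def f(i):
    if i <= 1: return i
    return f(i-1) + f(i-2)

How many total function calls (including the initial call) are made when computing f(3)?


Let C(n) = total calls for f(n)
C(0) = 1, C(1) = 1
C(2) = 1 + C(1) + C(0) = 1 + 1 + 1 = 3
C(3) = 1 + C(2) + C(1) = 1 + 3 + 1 = 5

5


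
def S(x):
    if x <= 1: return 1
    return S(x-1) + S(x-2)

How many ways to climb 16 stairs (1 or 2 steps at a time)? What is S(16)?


Building up from base cases:
S(0) = 1
S(1) = 1
S(2) = S(1) + S(0) = 1 + 1 = 2
S(3) = S(2) + S(1) = 2 + 1 = 3
S(4) = S(3) + S(2) = 3 + 2 = 5
S(5) = S(4) + S(3) = 5 + 3 = 8
S(6) = S(5) + S(4) = 8 + 5 = 13
S(7) = S(6) + S(5) = 13 + 8 = 21
S(8) = S(7) + S(6) = 21 + 13 = 34
S(9) = S(8) + S(7) = 34 + 21 = 55
S(10) = S(9) + S(8) = 55 + 34 = 89
S(11) = S(10) + S(9) = 89 + 55 = 144
S(12) = S(11) + S(10) = 144 + 89 = 233
S(13) = S(12) + S(11) = 233 + 144 = 377
S(14) = S(13) + S(12) = 377 + 233 = 610
S(15) = S(14) + S(13) = 610 + 377 = 987
S(16) = S(15) + S(14) = 987 + 610 = 1597

1597


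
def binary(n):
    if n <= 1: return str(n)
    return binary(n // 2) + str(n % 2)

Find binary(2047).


binary(2047) = binary(1023) + '1'
binary(1023) = binary(511) + '1'
binary(511) = binary(255) + '1'
binary(255) = binary(127) + '1'
binary(127) = binary(63) + '1'
binary(63) = binary(31) + '1'
binary(31) = binary(15) + '1'
binary(15) = binary(7) + '1'
binary(7) = binary(3) + '1'
binary(3) = binary(1) + '1'
binary(1) = '1'  (base case)
Concatenating: '1' + '1' + '1' + '1' + '1' + '1' + '1' + '1' + '1' + '1' + '1' = '11111111111'

11111111111


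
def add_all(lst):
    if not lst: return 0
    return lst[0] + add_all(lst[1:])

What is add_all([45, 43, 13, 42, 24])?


add_all([45, 43, 13, 42, 24]) = 45 + add_all([43, 13, 42, 24])
add_all([43, 13, 42, 24]) = 43 + add_all([13, 42, 24])
add_all([13, 42, 24]) = 13 + add_all([42, 24])
add_all([42, 24]) = 42 + add_all([24])
add_all([24]) = 24 + add_all([])
add_all([]) = 0  (base case)
Total: 45 + 43 + 13 + 42 + 24 + 0 = 167

167


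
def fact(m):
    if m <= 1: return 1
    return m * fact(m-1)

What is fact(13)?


fact(13)
= 13 * fact(12)
= 13 * 12 * fact(11)
= 13 * 12 * 11 * fact(10)
= 13 * 12 * 11 * 10 * fact(9)
= 13 * 12 * 11 * 10 * 9 * fact(8)
= 13 * 12 * 11 * 10 * 9 * 8 * fact(7)
= 13 * 12 * 11 * 10 * 9 * 8 * 7 * fact(6)
= 13 * 12 * 11 * 10 * 9 * 8 * 7 * 6 * fact(5)
= 13 * 12 * 11 * 10 * 9 * 8 * 7 * 6 * 5 * fact(4)
= 13 * 12 * 11 * 10 * 9 * 8 * 7 * 6 * 5 * 4 * fact(3)
= 13 * 12 * 11 * 10 * 9 * 8 * 7 * 6 * 5 * 4 * 3 * fact(2)
= 13 * 12 * 11 * 10 * 9 * 8 * 7 * 6 * 5 * 4 * 3 * 2 * fact(1)
= 13 * 12 * 11 * 10 * 9 * 8 * 7 * 6 * 5 * 4 * 3 * 2 * 1
= 6227020800

6227020800


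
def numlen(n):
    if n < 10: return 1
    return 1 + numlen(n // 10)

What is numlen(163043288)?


numlen(163043288) = 1 + numlen(16304328)
numlen(16304328) = 1 + numlen(1630432)
numlen(1630432) = 1 + numlen(163043)
numlen(163043) = 1 + numlen(16304)
numlen(16304) = 1 + numlen(1630)
numlen(1630) = 1 + numlen(163)
numlen(163) = 1 + numlen(16)
numlen(16) = 1 + numlen(1)
numlen(1) = 1  (base case: 1 < 10)
Unwinding: 1 + 1 + 1 + 1 + 1 + 1 + 1 + 1 + 1 = 9

9


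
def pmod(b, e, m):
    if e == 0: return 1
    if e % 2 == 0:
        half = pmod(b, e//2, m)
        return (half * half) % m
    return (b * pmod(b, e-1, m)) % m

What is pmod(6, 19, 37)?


pmod(6, 19, 37): e is odd, compute pmod(6, 18, 37)
  pmod(6, 18, 37): e is even, compute pmod(6, 9, 37)
    pmod(6, 9, 37): e is odd, compute pmod(6, 8, 37)
      pmod(6, 8, 37): e is even, compute pmod(6, 4, 37)
        pmod(6, 4, 37): e is even, compute pmod(6, 2, 37)
          pmod(6, 2, 37): e is even, compute pmod(6, 1, 37)
          pmod(6, 1, 37): e is odd, compute pmod(6, 0, 37)
          pmod(6, 0, 37) = 1
          (6 * 1) % 37 = 6
          half=6, (6*6) % 37 = 36
        half=36, (36*36) % 37 = 1
      half=1, (1*1) % 37 = 1
    (6 * 1) % 37 = 6
  half=6, (6*6) % 37 = 36
(6 * 36) % 37 = 31

31


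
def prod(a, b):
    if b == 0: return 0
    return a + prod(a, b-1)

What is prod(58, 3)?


prod(58, 3) = 58 + prod(58, 2)
prod(58, 2) = 58 + prod(58, 1)
prod(58, 1) = 58 + prod(58, 0)
prod(58, 0) = 0  (base case)
Total: 58 + 58 + 58 + 0 = 174

174


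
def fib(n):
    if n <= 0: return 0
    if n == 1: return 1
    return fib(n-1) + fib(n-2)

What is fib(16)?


Computing fib(16) bottom-up:
fib(0) = 0
fib(1) = 1
fib(2) = fib(1) + fib(0) = 1 + 0 = 1
fib(3) = fib(2) + fib(1) = 1 + 1 = 2
fib(4) = fib(3) + fib(2) = 2 + 1 = 3
fib(5) = fib(4) + fib(3) = 3 + 2 = 5
fib(6) = fib(5) + fib(4) = 5 + 3 = 8
fib(7) = fib(6) + fib(5) = 8 + 5 = 13
fib(8) = fib(7) + fib(6) = 13 + 8 = 21
fib(9) = fib(8) + fib(7) = 21 + 13 = 34
fib(10) = fib(9) + fib(8) = 34 + 21 = 55
fib(11) = fib(10) + fib(9) = 55 + 34 = 89
fib(12) = fib(11) + fib(10) = 89 + 55 = 144
fib(13) = fib(12) + fib(11) = 144 + 89 = 233
fib(14) = fib(13) + fib(12) = 233 + 144 = 377
fib(15) = fib(14) + fib(13) = 377 + 233 = 610
fib(16) = fib(15) + fib(14) = 610 + 377 = 987

987


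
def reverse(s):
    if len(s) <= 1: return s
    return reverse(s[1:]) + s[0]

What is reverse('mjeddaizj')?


reverse('mjeddaizj') = reverse('jeddaizj') + 'm'
reverse('jeddaizj') = reverse('eddaizj') + 'j'
reverse('eddaizj') = reverse('ddaizj') + 'e'
reverse('ddaizj') = reverse('daizj') + 'd'
reverse('daizj') = reverse('aizj') + 'd'
reverse('aizj') = reverse('izj') + 'a'
reverse('izj') = reverse('zj') + 'i'
reverse('zj') = reverse('j') + 'z'
reverse('j') = 'j'  (base case)
Concatenating: 'j' + 'z' + 'i' + 'a' + 'd' + 'd' + 'e' + 'j' + 'm' = 'jziaddejm'

jziaddejm


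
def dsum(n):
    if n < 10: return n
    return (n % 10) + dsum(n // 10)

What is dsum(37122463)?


dsum(37122463) = 3 + dsum(3712246)
dsum(3712246) = 6 + dsum(371224)
dsum(371224) = 4 + dsum(37122)
dsum(37122) = 2 + dsum(3712)
dsum(3712) = 2 + dsum(371)
dsum(371) = 1 + dsum(37)
dsum(37) = 7 + dsum(3)
dsum(3) = 3  (base case)
Total: 3 + 6 + 4 + 2 + 2 + 1 + 7 + 3 = 28

28
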